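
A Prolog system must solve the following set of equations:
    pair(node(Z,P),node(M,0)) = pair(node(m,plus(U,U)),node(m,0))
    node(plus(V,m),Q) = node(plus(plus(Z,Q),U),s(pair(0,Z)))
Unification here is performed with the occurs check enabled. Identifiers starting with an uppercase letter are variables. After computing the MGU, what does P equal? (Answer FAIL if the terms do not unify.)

plus(m,m)

Decompose pair/2: node(Z,P) = node(m,plus(U,U)),  node(M,0) = node(m,0).
Decompose node/2: Z = m,  P = plus(U,U).
Bind Z := m; substituting into the one remaining equation that mentions Z gives: node(plus(V,m),Q) = node(plus(plus(m,Q),U),s(pair(0,m))).
Bind P := plus(U,U); no other remaining equation mentions P.
Decompose node/2: M = m,  0 = 0.
Bind M := m; no other remaining equation mentions M.
Delete trivial equation 0 = 0.
Decompose node/2: plus(V,m) = plus(plus(m,Q),U),  Q = s(pair(0,m)).
Decompose plus/2: V = plus(m,Q),  m = U.
Bind V := plus(m,Q); no other remaining equation mentions V.
Bind U := m; no other remaining equation mentions U. Substituting into the earlier binding gives P := plus(m,m).
Bind Q := s(pair(0,m)). Substituting into the earlier binding gives V := plus(m,s(pair(0,m))).
MGU = { Z = m, P = plus(m,m), M = m, V = plus(m,s(pair(0,m))), U = m, Q = s(pair(0,m)) }, so P = plus(m,m).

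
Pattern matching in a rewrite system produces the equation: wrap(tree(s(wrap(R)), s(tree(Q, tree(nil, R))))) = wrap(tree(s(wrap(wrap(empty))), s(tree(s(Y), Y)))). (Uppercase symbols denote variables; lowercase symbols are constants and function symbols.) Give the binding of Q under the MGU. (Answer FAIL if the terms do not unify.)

Decompose wrap/1: tree(s(wrap(R)), s(tree(Q, tree(nil, R)))) = tree(s(wrap(wrap(empty))), s(tree(s(Y), Y))).
Decompose tree/2: s(wrap(R)) = s(wrap(wrap(empty))),  s(tree(Q, tree(nil, R))) = s(tree(s(Y), Y)).
Decompose s/1: wrap(R) = wrap(wrap(empty)).
Decompose wrap/1: R = wrap(empty).
Bind R := wrap(empty); substituting into the remaining equation gives: s(tree(Q, tree(nil, wrap(empty)))) = s(tree(s(Y), Y)).
Decompose s/1: tree(Q, tree(nil, wrap(empty))) = tree(s(Y), Y).
Decompose tree/2: Q = s(Y),  tree(nil, wrap(empty)) = Y.
Bind Q := s(Y); no other remaining equation mentions Q.
Bind Y := tree(nil, wrap(empty)). Substituting into the earlier binding gives Q := s(tree(nil, wrap(empty))).
MGU = { R ↦ wrap(empty), Q ↦ s(tree(nil, wrap(empty))), Y ↦ tree(nil, wrap(empty)) }, so Q ↦ s(tree(nil, wrap(empty))).

s(tree(nil, wrap(empty)))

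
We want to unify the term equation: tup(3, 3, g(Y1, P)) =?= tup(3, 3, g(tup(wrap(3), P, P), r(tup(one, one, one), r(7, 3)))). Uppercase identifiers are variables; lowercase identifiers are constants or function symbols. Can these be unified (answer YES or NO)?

Decompose tup/3: 3 =?= 3,  3 =?= 3,  g(Y1, P) =?= g(tup(wrap(3), P, P), r(tup(one, one, one), r(7, 3))).
Delete trivial equation 3 =?= 3.
Delete trivial equation 3 =?= 3.
Decompose g/2: Y1 =?= tup(wrap(3), P, P),  P =?= r(tup(one, one, one), r(7, 3)).
Bind Y1 := tup(wrap(3), P, P); no other remaining equation mentions Y1.
Bind P := r(tup(one, one, one), r(7, 3)). Substituting into the earlier binding gives Y1 := tup(wrap(3), r(tup(one, one, one), r(7, 3)), r(tup(one, one, one), r(7, 3))).
No equations remain and no clash or occurs-check failure arose, so a unifier exists.

YES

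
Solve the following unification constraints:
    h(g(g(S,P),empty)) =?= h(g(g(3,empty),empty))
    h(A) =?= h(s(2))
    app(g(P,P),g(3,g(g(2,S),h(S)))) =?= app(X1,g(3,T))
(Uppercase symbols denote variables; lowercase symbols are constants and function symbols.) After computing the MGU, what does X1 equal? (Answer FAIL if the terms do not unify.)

g(empty,empty)

Decompose h/1: g(g(S,P),empty) =?= g(g(3,empty),empty).
Decompose g/2: g(S,P) =?= g(3,empty),  empty =?= empty.
Decompose g/2: S =?= 3,  P =?= empty.
Bind S := 3; substituting into the one remaining equation that mentions S gives: app(g(P,P),g(3,g(g(2,3),h(3)))) =?= app(X1,g(3,T)).
Bind P := empty; substituting into the one remaining equation that mentions P gives: app(g(empty,empty),g(3,g(g(2,3),h(3)))) =?= app(X1,g(3,T)).
Delete trivial equation empty =?= empty.
Decompose h/1: A =?= s(2).
Bind A := s(2); no other remaining equation mentions A.
Decompose app/2: g(empty,empty) =?= X1,  g(3,g(g(2,3),h(3))) =?= g(3,T).
Bind X1 := g(empty,empty); no other remaining equation mentions X1.
Decompose g/2: 3 =?= 3,  g(g(2,3),h(3)) =?= T.
Delete trivial equation 3 =?= 3.
Bind T := g(g(2,3),h(3)).
MGU = { S -> 3, P -> empty, A -> s(2), X1 -> g(empty,empty), T -> g(g(2,3),h(3)) }, so X1 -> g(empty,empty).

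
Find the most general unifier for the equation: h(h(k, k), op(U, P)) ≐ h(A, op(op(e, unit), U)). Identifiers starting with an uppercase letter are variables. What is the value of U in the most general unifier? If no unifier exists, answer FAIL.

Decompose h/2: h(k, k) ≐ A,  op(U, P) ≐ op(op(e, unit), U).
Bind A := h(k, k); no other remaining equation mentions A.
Decompose op/2: U ≐ op(e, unit),  P ≐ U.
Bind U := op(e, unit); substituting into the remaining equation gives: P ≐ op(e, unit).
Bind P := op(e, unit).
MGU = { A := h(k, k), U := op(e, unit), P := op(e, unit) }, so U := op(e, unit).

op(e, unit)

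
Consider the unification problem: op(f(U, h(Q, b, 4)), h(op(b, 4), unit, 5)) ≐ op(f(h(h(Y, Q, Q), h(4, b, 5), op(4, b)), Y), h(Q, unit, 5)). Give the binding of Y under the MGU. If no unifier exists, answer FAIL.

Decompose op/2: f(U, h(Q, b, 4)) ≐ f(h(h(Y, Q, Q), h(4, b, 5), op(4, b)), Y),  h(op(b, 4), unit, 5) ≐ h(Q, unit, 5).
Decompose f/2: U ≐ h(h(Y, Q, Q), h(4, b, 5), op(4, b)),  h(Q, b, 4) ≐ Y.
Bind U := h(h(Y, Q, Q), h(4, b, 5), op(4, b)); no other remaining equation mentions U.
Bind Y := h(Q, b, 4); no other remaining equation mentions Y. Substituting into the earlier binding gives U := h(h(h(Q, b, 4), Q, Q), h(4, b, 5), op(4, b)).
Decompose h/3: op(b, 4) ≐ Q,  unit ≐ unit,  5 ≐ 5.
Bind Q := op(b, 4); no other remaining equation mentions Q. Substituting into the earlier bindings gives U := h(h(h(op(b, 4), b, 4), op(b, 4), op(b, 4)), h(4, b, 5), op(4, b)), Y := h(op(b, 4), b, 4).
Delete trivial equation unit ≐ unit.
Delete trivial equation 5 ≐ 5.
MGU = { U := h(h(h(op(b, 4), b, 4), op(b, 4), op(b, 4)), h(4, b, 5), op(4, b)), Y := h(op(b, 4), b, 4), Q := op(b, 4) }, so Y := h(op(b, 4), b, 4).

h(op(b, 4), b, 4)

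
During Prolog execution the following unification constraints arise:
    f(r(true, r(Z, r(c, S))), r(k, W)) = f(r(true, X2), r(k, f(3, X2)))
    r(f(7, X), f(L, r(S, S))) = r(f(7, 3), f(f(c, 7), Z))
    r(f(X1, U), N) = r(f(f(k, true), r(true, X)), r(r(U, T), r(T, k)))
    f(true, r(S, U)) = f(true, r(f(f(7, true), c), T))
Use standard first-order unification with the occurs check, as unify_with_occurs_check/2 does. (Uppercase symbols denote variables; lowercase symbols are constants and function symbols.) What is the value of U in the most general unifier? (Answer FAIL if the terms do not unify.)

Decompose f/2: r(true, r(Z, r(c, S))) = r(true, X2),  r(k, W) = r(k, f(3, X2)).
Decompose r/2: true = true,  r(Z, r(c, S)) = X2.
Delete trivial equation true = true.
Bind X2 := r(Z, r(c, S)); substituting into the one remaining equation that mentions X2 gives: r(k, W) = r(k, f(3, r(Z, r(c, S)))).
Decompose r/2: k = k,  W = f(3, r(Z, r(c, S))).
Delete trivial equation k = k.
Bind W := f(3, r(Z, r(c, S))); no other remaining equation mentions W.
Decompose r/2: f(7, X) = f(7, 3),  f(L, r(S, S)) = f(f(c, 7), Z).
Decompose f/2: 7 = 7,  X = 3.
Delete trivial equation 7 = 7.
Bind X := 3; substituting into the one remaining equation that mentions X gives: r(f(X1, U), N) = r(f(f(k, true), r(true, 3)), r(r(U, T), r(T, k))).
Decompose f/2: L = f(c, 7),  r(S, S) = Z.
Bind L := f(c, 7); no other remaining equation mentions L.
Bind Z := r(S, S); no other remaining equation mentions Z. Substituting into the earlier bindings gives X2 := r(r(S, S), r(c, S)), W := f(3, r(r(S, S), r(c, S))).
Decompose r/2: f(X1, U) = f(f(k, true), r(true, 3)),  N = r(r(U, T), r(T, k)).
Decompose f/2: X1 = f(k, true),  U = r(true, 3).
Bind X1 := f(k, true); no other remaining equation mentions X1.
Bind U := r(true, 3); substituting into the remaining equations gives: N = r(r(r(true, 3), T), r(T, k)),  f(true, r(S, r(true, 3))) = f(true, r(f(f(7, true), c), T)).
Bind N := r(r(r(true, 3), T), r(T, k)); no other remaining equation mentions N.
Decompose f/2: true = true,  r(S, r(true, 3)) = r(f(f(7, true), c), T).
Delete trivial equation true = true.
Decompose r/2: S = f(f(7, true), c),  r(true, 3) = T.
Bind S := f(f(7, true), c); no other remaining equation mentions S. Substituting into the earlier bindings gives X2 := r(r(f(f(7, true), c), f(f(7, true), c)), r(c, f(f(7, true), c))), W := f(3, r(r(f(f(7, true), c), f(f(7, true), c)), r(c, f(f(7, true), c)))), Z := r(f(f(7, true), c), f(f(7, true), c)).
Bind T := r(true, 3). Substituting into the earlier binding gives N := r(r(r(true, 3), r(true, 3)), r(r(true, 3), k)).
MGU = { X2 -> r(r(f(f(7, true), c), f(f(7, true), c)), r(c, f(f(7, true), c))), W -> f(3, r(r(f(f(7, true), c), f(f(7, true), c)), r(c, f(f(7, true), c)))), X -> 3, L -> f(c, 7), Z -> r(f(f(7, true), c), f(f(7, true), c)), X1 -> f(k, true), U -> r(true, 3), N -> r(r(r(true, 3), r(true, 3)), r(r(true, 3), k)), S -> f(f(7, true), c), T -> r(true, 3) }, so U -> r(true, 3).

r(true, 3)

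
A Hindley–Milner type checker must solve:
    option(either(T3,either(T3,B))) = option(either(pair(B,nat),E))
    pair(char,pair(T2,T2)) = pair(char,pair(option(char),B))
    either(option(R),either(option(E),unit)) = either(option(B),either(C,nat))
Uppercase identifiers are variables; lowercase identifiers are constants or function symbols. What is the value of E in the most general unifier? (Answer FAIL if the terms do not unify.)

FAIL

Decompose option/1: either(T3,either(T3,B)) = either(pair(B,nat),E).
Decompose either/2: T3 = pair(B,nat),  either(T3,B) = E.
Bind T3 := pair(B,nat); substituting into the one remaining equation that mentions T3 gives: either(pair(B,nat),B) = E.
Bind E := either(pair(B,nat),B); substituting into the one remaining equation that mentions E gives: either(option(R),either(option(either(pair(B,nat),B)),unit)) = either(option(B),either(C,nat)).
Decompose pair/2: char = char,  pair(T2,T2) = pair(option(char),B).
Delete trivial equation char = char.
Decompose pair/2: T2 = option(char),  T2 = B.
Bind T2 := option(char); substituting into the one remaining equation that mentions T2 gives: option(char) = B.
Bind B := option(char); substituting into the remaining equation gives: either(option(R),either(option(either(pair(option(char),nat),option(char))),unit)) = either(option(option(char)),either(C,nat)). Substituting into the earlier bindings gives T3 := pair(option(char),nat), E := either(pair(option(char),nat),option(char)).
Decompose either/2: option(R) = option(option(char)),  either(option(either(pair(option(char),nat),option(char))),unit) = either(C,nat).
Decompose option/1: R = option(char).
Bind R := option(char); no other remaining equation mentions R.
Decompose either/2: option(either(pair(option(char),nat),option(char))) = C,  unit = nat.
Bind C := option(either(pair(option(char),nat),option(char))); no other remaining equation mentions C.
Clash: constants unit and nat differ; no unifier exists.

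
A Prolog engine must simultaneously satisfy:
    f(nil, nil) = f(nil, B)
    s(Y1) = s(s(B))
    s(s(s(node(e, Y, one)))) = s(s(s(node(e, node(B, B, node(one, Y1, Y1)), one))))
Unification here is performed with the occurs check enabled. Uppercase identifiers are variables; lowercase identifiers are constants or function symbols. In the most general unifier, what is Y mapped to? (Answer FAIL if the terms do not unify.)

node(nil, nil, node(one, s(nil), s(nil)))

Decompose f/2: nil = nil,  nil = B.
Delete trivial equation nil = nil.
Bind B := nil; substituting into the remaining equations gives: s(Y1) = s(s(nil)),  s(s(s(node(e, Y, one)))) = s(s(s(node(e, node(nil, nil, node(one, Y1, Y1)), one)))).
Decompose s/1: Y1 = s(nil).
Bind Y1 := s(nil); substituting into the remaining equation gives: s(s(s(node(e, Y, one)))) = s(s(s(node(e, node(nil, nil, node(one, s(nil), s(nil))), one)))).
Decompose s/1: s(s(node(e, Y, one))) = s(s(node(e, node(nil, nil, node(one, s(nil), s(nil))), one))).
Decompose s/1: s(node(e, Y, one)) = s(node(e, node(nil, nil, node(one, s(nil), s(nil))), one)).
Decompose s/1: node(e, Y, one) = node(e, node(nil, nil, node(one, s(nil), s(nil))), one).
Decompose node/3: e = e,  Y = node(nil, nil, node(one, s(nil), s(nil))),  one = one.
Delete trivial equation e = e.
Bind Y := node(nil, nil, node(one, s(nil), s(nil))); no other remaining equation mentions Y.
Delete trivial equation one = one.
MGU = { B = nil, Y1 = s(nil), Y = node(nil, nil, node(one, s(nil), s(nil))) }, so Y = node(nil, nil, node(one, s(nil), s(nil))).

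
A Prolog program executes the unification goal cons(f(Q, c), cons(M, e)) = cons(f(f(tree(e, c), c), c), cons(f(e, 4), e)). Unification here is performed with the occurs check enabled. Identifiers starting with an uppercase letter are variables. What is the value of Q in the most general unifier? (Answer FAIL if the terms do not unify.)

Decompose cons/2: f(Q, c) = f(f(tree(e, c), c), c),  cons(M, e) = cons(f(e, 4), e).
Decompose f/2: Q = f(tree(e, c), c),  c = c.
Bind Q := f(tree(e, c), c); no other remaining equation mentions Q.
Delete trivial equation c = c.
Decompose cons/2: M = f(e, 4),  e = e.
Bind M := f(e, 4); no other remaining equation mentions M.
Delete trivial equation e = e.
MGU = { Q ↦ f(tree(e, c), c), M ↦ f(e, 4) }, so Q ↦ f(tree(e, c), c).

f(tree(e, c), c)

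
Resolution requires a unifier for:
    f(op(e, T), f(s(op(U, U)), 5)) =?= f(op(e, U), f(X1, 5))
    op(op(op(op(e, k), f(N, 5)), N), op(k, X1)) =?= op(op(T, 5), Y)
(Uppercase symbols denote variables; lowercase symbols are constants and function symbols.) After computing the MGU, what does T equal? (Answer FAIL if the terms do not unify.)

op(op(e, k), f(5, 5))

Decompose f/2: op(e, T) =?= op(e, U),  f(s(op(U, U)), 5) =?= f(X1, 5).
Decompose op/2: e =?= e,  T =?= U.
Delete trivial equation e =?= e.
Bind T := U; substituting into the one remaining equation that mentions T gives: op(op(op(op(e, k), f(N, 5)), N), op(k, X1)) =?= op(op(U, 5), Y).
Decompose f/2: s(op(U, U)) =?= X1,  5 =?= 5.
Bind X1 := s(op(U, U)); substituting into the one remaining equation that mentions X1 gives: op(op(op(op(e, k), f(N, 5)), N), op(k, s(op(U, U)))) =?= op(op(U, 5), Y).
Delete trivial equation 5 =?= 5.
Decompose op/2: op(op(op(e, k), f(N, 5)), N) =?= op(U, 5),  op(k, s(op(U, U))) =?= Y.
Decompose op/2: op(op(e, k), f(N, 5)) =?= U,  N =?= 5.
Bind U := op(op(e, k), f(N, 5)); substituting into the one remaining equation that mentions U gives: op(k, s(op(op(op(e, k), f(N, 5)), op(op(e, k), f(N, 5))))) =?= Y. Substituting into the earlier bindings gives T := op(op(e, k), f(N, 5)), X1 := s(op(op(op(e, k), f(N, 5)), op(op(e, k), f(N, 5)))).
Bind N := 5; substituting into the remaining equation gives: op(k, s(op(op(op(e, k), f(5, 5)), op(op(e, k), f(5, 5))))) =?= Y. Substituting into the earlier bindings gives T := op(op(e, k), f(5, 5)), X1 := s(op(op(op(e, k), f(5, 5)), op(op(e, k), f(5, 5)))), U := op(op(e, k), f(5, 5)).
Bind Y := op(k, s(op(op(op(e, k), f(5, 5)), op(op(e, k), f(5, 5))))).
MGU = { T ↦ op(op(e, k), f(5, 5)), X1 ↦ s(op(op(op(e, k), f(5, 5)), op(op(e, k), f(5, 5)))), U ↦ op(op(e, k), f(5, 5)), N ↦ 5, Y ↦ op(k, s(op(op(op(e, k), f(5, 5)), op(op(e, k), f(5, 5))))) }, so T ↦ op(op(e, k), f(5, 5)).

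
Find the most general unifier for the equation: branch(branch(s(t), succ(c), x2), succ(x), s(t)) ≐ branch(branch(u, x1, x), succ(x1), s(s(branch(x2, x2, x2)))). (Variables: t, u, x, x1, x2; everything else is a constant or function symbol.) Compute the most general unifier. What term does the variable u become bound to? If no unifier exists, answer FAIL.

Decompose branch/3: branch(s(t), succ(c), x2) ≐ branch(u, x1, x),  succ(x) ≐ succ(x1),  s(t) ≐ s(s(branch(x2, x2, x2))).
Decompose branch/3: s(t) ≐ u,  succ(c) ≐ x1,  x2 ≐ x.
Bind u := s(t); no other remaining equation mentions u.
Bind x1 := succ(c); substituting into the one remaining equation that mentions x1 gives: succ(x) ≐ succ(succ(c)).
Bind x2 := x; substituting into the one remaining equation that mentions x2 gives: s(t) ≐ s(s(branch(x, x, x))).
Decompose succ/1: x ≐ succ(c).
Bind x := succ(c); substituting into the remaining equation gives: s(t) ≐ s(s(branch(succ(c), succ(c), succ(c)))). Substituting into the earlier binding gives x2 := succ(c).
Decompose s/1: t ≐ s(branch(succ(c), succ(c), succ(c))).
Bind t := s(branch(succ(c), succ(c), succ(c))). Substituting into the earlier binding gives u := s(s(branch(succ(c), succ(c), succ(c)))).
MGU = { u -> s(s(branch(succ(c), succ(c), succ(c)))), x1 -> succ(c), x2 -> succ(c), x -> succ(c), t -> s(branch(succ(c), succ(c), succ(c))) }, so u -> s(s(branch(succ(c), succ(c), succ(c)))).

s(s(branch(succ(c), succ(c), succ(c))))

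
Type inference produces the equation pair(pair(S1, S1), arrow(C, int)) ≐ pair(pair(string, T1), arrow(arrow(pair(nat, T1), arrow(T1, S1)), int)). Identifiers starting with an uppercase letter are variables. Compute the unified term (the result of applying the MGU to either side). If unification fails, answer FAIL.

pair(pair(string, string), arrow(arrow(pair(nat, string), arrow(string, string)), int))

Decompose pair/2: pair(S1, S1) ≐ pair(string, T1),  arrow(C, int) ≐ arrow(arrow(pair(nat, T1), arrow(T1, S1)), int).
Decompose pair/2: S1 ≐ string,  S1 ≐ T1.
Bind S1 := string; substituting into the remaining equations gives: string ≐ T1,  arrow(C, int) ≐ arrow(arrow(pair(nat, T1), arrow(T1, string)), int).
Bind T1 := string; substituting into the remaining equation gives: arrow(C, int) ≐ arrow(arrow(pair(nat, string), arrow(string, string)), int).
Decompose arrow/2: C ≐ arrow(pair(nat, string), arrow(string, string)),  int ≐ int.
Bind C := arrow(pair(nat, string), arrow(string, string)); no other remaining equation mentions C.
Delete trivial equation int ≐ int.
Applying the MGU to either side gives pair(pair(string, string), arrow(arrow(pair(nat, string), arrow(string, string)), int)).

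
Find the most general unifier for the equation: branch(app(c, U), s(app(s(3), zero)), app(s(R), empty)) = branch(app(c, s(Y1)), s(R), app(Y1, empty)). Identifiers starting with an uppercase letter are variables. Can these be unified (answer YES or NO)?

YES

Decompose branch/3: app(c, U) = app(c, s(Y1)),  s(app(s(3), zero)) = s(R),  app(s(R), empty) = app(Y1, empty).
Decompose app/2: c = c,  U = s(Y1).
Delete trivial equation c = c.
Bind U := s(Y1); no other remaining equation mentions U.
Decompose s/1: app(s(3), zero) = R.
Bind R := app(s(3), zero); substituting into the remaining equation gives: app(s(app(s(3), zero)), empty) = app(Y1, empty).
Decompose app/2: s(app(s(3), zero)) = Y1,  empty = empty.
Bind Y1 := s(app(s(3), zero)); no other remaining equation mentions Y1. Substituting into the earlier binding gives U := s(s(app(s(3), zero))).
Delete trivial equation empty = empty.
No equations remain and no clash or occurs-check failure arose, so a unifier exists.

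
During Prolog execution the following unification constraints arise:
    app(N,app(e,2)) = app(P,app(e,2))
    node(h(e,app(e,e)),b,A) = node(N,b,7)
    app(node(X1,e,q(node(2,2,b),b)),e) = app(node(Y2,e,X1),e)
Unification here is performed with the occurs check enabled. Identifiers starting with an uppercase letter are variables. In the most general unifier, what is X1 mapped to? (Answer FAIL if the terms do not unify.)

q(node(2,2,b),b)

Decompose app/2: N = P,  app(e,2) = app(e,2).
Bind N := P; substituting into the one remaining equation that mentions N gives: node(h(e,app(e,e)),b,A) = node(P,b,7).
Delete trivial equation app(e,2) = app(e,2).
Decompose node/3: h(e,app(e,e)) = P,  b = b,  A = 7.
Bind P := h(e,app(e,e)); no other remaining equation mentions P. Substituting into the earlier binding gives N := h(e,app(e,e)).
Delete trivial equation b = b.
Bind A := 7; no other remaining equation mentions A.
Decompose app/2: node(X1,e,q(node(2,2,b),b)) = node(Y2,e,X1),  e = e.
Decompose node/3: X1 = Y2,  e = e,  q(node(2,2,b),b) = X1.
Bind X1 := Y2; substituting into the one remaining equation that mentions X1 gives: q(node(2,2,b),b) = Y2.
Delete trivial equation e = e.
Bind Y2 := q(node(2,2,b),b); no other remaining equation mentions Y2. Substituting into the earlier binding gives X1 := q(node(2,2,b),b).
Delete trivial equation e = e.
MGU = { N = h(e,app(e,e)), P = h(e,app(e,e)), A = 7, X1 = q(node(2,2,b),b), Y2 = q(node(2,2,b),b) }, so X1 = q(node(2,2,b),b).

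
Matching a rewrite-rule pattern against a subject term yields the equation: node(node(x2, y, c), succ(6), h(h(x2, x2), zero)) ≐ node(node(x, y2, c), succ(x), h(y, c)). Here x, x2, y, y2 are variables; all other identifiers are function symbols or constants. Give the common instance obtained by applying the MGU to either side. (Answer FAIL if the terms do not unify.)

Decompose node/3: node(x2, y, c) ≐ node(x, y2, c),  succ(6) ≐ succ(x),  h(h(x2, x2), zero) ≐ h(y, c).
Decompose node/3: x2 ≐ x,  y ≐ y2,  c ≐ c.
Bind x2 := x; substituting into the one remaining equation that mentions x2 gives: h(h(x, x), zero) ≐ h(y, c).
Bind y := y2; substituting into the one remaining equation that mentions y gives: h(h(x, x), zero) ≐ h(y2, c).
Delete trivial equation c ≐ c.
Decompose succ/1: 6 ≐ x.
Bind x := 6; substituting into the remaining equation gives: h(h(6, 6), zero) ≐ h(y2, c). Substituting into the earlier binding gives x2 := 6.
Decompose h/2: h(6, 6) ≐ y2,  zero ≐ c.
Bind y2 := h(6, 6); no other remaining equation mentions y2. Substituting into the earlier binding gives y := h(6, 6).
Clash: constants zero and c differ; no unifier exists.

FAIL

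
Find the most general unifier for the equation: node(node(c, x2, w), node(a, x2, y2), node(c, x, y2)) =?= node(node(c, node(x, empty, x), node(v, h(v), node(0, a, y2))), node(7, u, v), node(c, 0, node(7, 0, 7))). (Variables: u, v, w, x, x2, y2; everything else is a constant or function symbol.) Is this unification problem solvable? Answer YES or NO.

Decompose node/3: node(c, x2, w) =?= node(c, node(x, empty, x), node(v, h(v), node(0, a, y2))),  node(a, x2, y2) =?= node(7, u, v),  node(c, x, y2) =?= node(c, 0, node(7, 0, 7)).
Decompose node/3: c =?= c,  x2 =?= node(x, empty, x),  w =?= node(v, h(v), node(0, a, y2)).
Delete trivial equation c =?= c.
Bind x2 := node(x, empty, x); substituting into the one remaining equation that mentions x2 gives: node(a, node(x, empty, x), y2) =?= node(7, u, v).
Bind w := node(v, h(v), node(0, a, y2)); no other remaining equation mentions w.
Decompose node/3: a =?= 7,  node(x, empty, x) =?= u,  y2 =?= v.
Clash: constants a and 7 differ; no unifier exists.

NO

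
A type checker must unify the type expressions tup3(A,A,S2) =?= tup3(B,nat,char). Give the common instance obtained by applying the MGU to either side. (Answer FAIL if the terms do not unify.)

Decompose tup3/3: A =?= B,  A =?= nat,  S2 =?= char.
Bind A := B; substituting into the one remaining equation that mentions A gives: B =?= nat.
Bind B := nat; no other remaining equation mentions B. Substituting into the earlier binding gives A := nat.
Bind S2 := char.
Applying the MGU to either side gives tup3(nat,nat,char).

tup3(nat,nat,char)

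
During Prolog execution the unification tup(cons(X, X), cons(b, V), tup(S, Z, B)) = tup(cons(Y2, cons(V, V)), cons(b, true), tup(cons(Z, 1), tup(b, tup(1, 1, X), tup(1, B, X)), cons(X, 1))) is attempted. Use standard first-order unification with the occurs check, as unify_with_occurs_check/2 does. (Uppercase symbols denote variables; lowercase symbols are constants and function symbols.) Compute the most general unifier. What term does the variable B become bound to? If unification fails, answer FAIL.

cons(cons(true, true), 1)

Decompose tup/3: cons(X, X) = cons(Y2, cons(V, V)),  cons(b, V) = cons(b, true),  tup(S, Z, B) = tup(cons(Z, 1), tup(b, tup(1, 1, X), tup(1, B, X)), cons(X, 1)).
Decompose cons/2: X = Y2,  X = cons(V, V).
Bind X := Y2; substituting into the 2 remaining equations that mention X gives: Y2 = cons(V, V),  tup(S, Z, B) = tup(cons(Z, 1), tup(b, tup(1, 1, Y2), tup(1, B, Y2)), cons(Y2, 1)).
Bind Y2 := cons(V, V); substituting into the one remaining equation that mentions Y2 gives: tup(S, Z, B) = tup(cons(Z, 1), tup(b, tup(1, 1, cons(V, V)), tup(1, B, cons(V, V))), cons(cons(V, V), 1)). Substituting into the earlier binding gives X := cons(V, V).
Decompose cons/2: b = b,  V = true.
Delete trivial equation b = b.
Bind V := true; substituting into the remaining equation gives: tup(S, Z, B) = tup(cons(Z, 1), tup(b, tup(1, 1, cons(true, true)), tup(1, B, cons(true, true))), cons(cons(true, true), 1)). Substituting into the earlier bindings gives X := cons(true, true), Y2 := cons(true, true).
Decompose tup/3: S = cons(Z, 1),  Z = tup(b, tup(1, 1, cons(true, true)), tup(1, B, cons(true, true))),  B = cons(cons(true, true), 1).
Bind S := cons(Z, 1); no other remaining equation mentions S.
Bind Z := tup(b, tup(1, 1, cons(true, true)), tup(1, B, cons(true, true))); no other remaining equation mentions Z. Substituting into the earlier binding gives S := cons(tup(b, tup(1, 1, cons(true, true)), tup(1, B, cons(true, true))), 1).
Bind B := cons(cons(true, true), 1). Substituting into the earlier bindings gives S := cons(tup(b, tup(1, 1, cons(true, true)), tup(1, cons(cons(true, true), 1), cons(true, true))), 1), Z := tup(b, tup(1, 1, cons(true, true)), tup(1, cons(cons(true, true), 1), cons(true, true))).
MGU = { X -> cons(true, true), Y2 -> cons(true, true), V -> true, S -> cons(tup(b, tup(1, 1, cons(true, true)), tup(1, cons(cons(true, true), 1), cons(true, true))), 1), Z -> tup(b, tup(1, 1, cons(true, true)), tup(1, cons(cons(true, true), 1), cons(true, true))), B -> cons(cons(true, true), 1) }, so B -> cons(cons(true, true), 1).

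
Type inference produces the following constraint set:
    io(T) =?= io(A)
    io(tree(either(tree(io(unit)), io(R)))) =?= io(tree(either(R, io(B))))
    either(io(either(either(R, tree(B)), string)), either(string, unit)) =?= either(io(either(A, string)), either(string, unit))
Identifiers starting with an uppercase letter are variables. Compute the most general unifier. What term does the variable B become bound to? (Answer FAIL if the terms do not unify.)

Decompose io/1: T =?= A.
Bind T := A; no other remaining equation mentions T.
Decompose io/1: tree(either(tree(io(unit)), io(R))) =?= tree(either(R, io(B))).
Decompose tree/1: either(tree(io(unit)), io(R)) =?= either(R, io(B)).
Decompose either/2: tree(io(unit)) =?= R,  io(R) =?= io(B).
Bind R := tree(io(unit)); substituting into the remaining equations gives: io(tree(io(unit))) =?= io(B),  either(io(either(either(tree(io(unit)), tree(B)), string)), either(string, unit)) =?= either(io(either(A, string)), either(string, unit)).
Decompose io/1: tree(io(unit)) =?= B.
Bind B := tree(io(unit)); substituting into the remaining equation gives: either(io(either(either(tree(io(unit)), tree(tree(io(unit)))), string)), either(string, unit)) =?= either(io(either(A, string)), either(string, unit)).
Decompose either/2: io(either(either(tree(io(unit)), tree(tree(io(unit)))), string)) =?= io(either(A, string)),  either(string, unit) =?= either(string, unit).
Decompose io/1: either(either(tree(io(unit)), tree(tree(io(unit)))), string) =?= either(A, string).
Decompose either/2: either(tree(io(unit)), tree(tree(io(unit)))) =?= A,  string =?= string.
Bind A := either(tree(io(unit)), tree(tree(io(unit)))); no other remaining equation mentions A. Substituting into the earlier binding gives T := either(tree(io(unit)), tree(tree(io(unit)))).
Delete trivial equation string =?= string.
Delete trivial equation either(string, unit) =?= either(string, unit).
MGU = { T := either(tree(io(unit)), tree(tree(io(unit)))), R := tree(io(unit)), B := tree(io(unit)), A := either(tree(io(unit)), tree(tree(io(unit)))) }, so B := tree(io(unit)).

tree(io(unit))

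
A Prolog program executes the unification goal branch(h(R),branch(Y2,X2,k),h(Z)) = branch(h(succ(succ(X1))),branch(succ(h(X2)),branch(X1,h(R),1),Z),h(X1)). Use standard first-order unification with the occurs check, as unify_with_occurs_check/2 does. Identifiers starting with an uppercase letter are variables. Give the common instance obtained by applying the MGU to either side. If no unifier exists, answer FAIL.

branch(h(succ(succ(k))),branch(succ(h(branch(k,h(succ(succ(k))),1))),branch(k,h(succ(succ(k))),1),k),h(k))

Decompose branch/3: h(R) = h(succ(succ(X1))),  branch(Y2,X2,k) = branch(succ(h(X2)),branch(X1,h(R),1),Z),  h(Z) = h(X1).
Decompose h/1: R = succ(succ(X1)).
Bind R := succ(succ(X1)); substituting into the one remaining equation that mentions R gives: branch(Y2,X2,k) = branch(succ(h(X2)),branch(X1,h(succ(succ(X1))),1),Z).
Decompose branch/3: Y2 = succ(h(X2)),  X2 = branch(X1,h(succ(succ(X1))),1),  k = Z.
Bind Y2 := succ(h(X2)); no other remaining equation mentions Y2.
Bind X2 := branch(X1,h(succ(succ(X1))),1); no other remaining equation mentions X2. Substituting into the earlier binding gives Y2 := succ(h(branch(X1,h(succ(succ(X1))),1))).
Bind Z := k; substituting into the remaining equation gives: h(k) = h(X1).
Decompose h/1: k = X1.
Bind X1 := k. Substituting into the earlier bindings gives R := succ(succ(k)), Y2 := succ(h(branch(k,h(succ(succ(k))),1))), X2 := branch(k,h(succ(succ(k))),1).
Applying the MGU to either side gives branch(h(succ(succ(k))),branch(succ(h(branch(k,h(succ(succ(k))),1))),branch(k,h(succ(succ(k))),1),k),h(k)).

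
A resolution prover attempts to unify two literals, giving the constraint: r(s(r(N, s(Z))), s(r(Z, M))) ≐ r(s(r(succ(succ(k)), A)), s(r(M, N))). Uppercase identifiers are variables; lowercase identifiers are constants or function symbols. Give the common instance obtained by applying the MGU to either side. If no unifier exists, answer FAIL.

r(s(r(succ(succ(k)), s(succ(succ(k))))), s(r(succ(succ(k)), succ(succ(k)))))

Decompose r/2: s(r(N, s(Z))) ≐ s(r(succ(succ(k)), A)),  s(r(Z, M)) ≐ s(r(M, N)).
Decompose s/1: r(N, s(Z)) ≐ r(succ(succ(k)), A).
Decompose r/2: N ≐ succ(succ(k)),  s(Z) ≐ A.
Bind N := succ(succ(k)); substituting into the one remaining equation that mentions N gives: s(r(Z, M)) ≐ s(r(M, succ(succ(k)))).
Bind A := s(Z); no other remaining equation mentions A.
Decompose s/1: r(Z, M) ≐ r(M, succ(succ(k))).
Decompose r/2: Z ≐ M,  M ≐ succ(succ(k)).
Bind Z := M; no other remaining equation mentions Z. Substituting into the earlier binding gives A := s(M).
Bind M := succ(succ(k)). Substituting into the earlier bindings gives A := s(succ(succ(k))), Z := succ(succ(k)).
Applying the MGU to either side gives r(s(r(succ(succ(k)), s(succ(succ(k))))), s(r(succ(succ(k)), succ(succ(k))))).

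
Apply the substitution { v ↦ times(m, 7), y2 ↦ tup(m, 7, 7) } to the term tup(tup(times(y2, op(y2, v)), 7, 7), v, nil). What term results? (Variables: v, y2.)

tup(tup(times(tup(m, 7, 7), op(tup(m, 7, 7), times(m, 7))), 7, 7), times(m, 7), nil)

Replace each occurrence of v with times(m, 7).
Replace each occurrence of y2 with tup(m, 7, 7).
Result: tup(tup(times(tup(m, 7, 7), op(tup(m, 7, 7), times(m, 7))), 7, 7), times(m, 7), nil).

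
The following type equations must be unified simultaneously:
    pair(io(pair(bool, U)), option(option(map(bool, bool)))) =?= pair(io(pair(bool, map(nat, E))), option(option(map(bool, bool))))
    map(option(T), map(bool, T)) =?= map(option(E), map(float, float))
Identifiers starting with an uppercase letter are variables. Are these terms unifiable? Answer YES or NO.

NO

Decompose pair/2: io(pair(bool, U)) =?= io(pair(bool, map(nat, E))),  option(option(map(bool, bool))) =?= option(option(map(bool, bool))).
Decompose io/1: pair(bool, U) =?= pair(bool, map(nat, E)).
Decompose pair/2: bool =?= bool,  U =?= map(nat, E).
Delete trivial equation bool =?= bool.
Bind U := map(nat, E); no other remaining equation mentions U.
Delete trivial equation option(option(map(bool, bool))) =?= option(option(map(bool, bool))).
Decompose map/2: option(T) =?= option(E),  map(bool, T) =?= map(float, float).
Decompose option/1: T =?= E.
Bind T := E; substituting into the remaining equation gives: map(bool, E) =?= map(float, float).
Decompose map/2: bool =?= float,  E =?= float.
Clash: constants bool and float differ; no unifier exists.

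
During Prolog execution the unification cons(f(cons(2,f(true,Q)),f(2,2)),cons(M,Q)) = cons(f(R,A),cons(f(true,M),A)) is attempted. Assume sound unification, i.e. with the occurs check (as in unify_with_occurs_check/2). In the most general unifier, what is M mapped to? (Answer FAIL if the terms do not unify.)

FAIL

Decompose cons/2: f(cons(2,f(true,Q)),f(2,2)) = f(R,A),  cons(M,Q) = cons(f(true,M),A).
Decompose f/2: cons(2,f(true,Q)) = R,  f(2,2) = A.
Bind R := cons(2,f(true,Q)); no other remaining equation mentions R.
Bind A := f(2,2); substituting into the remaining equation gives: cons(M,Q) = cons(f(true,M),f(2,2)).
Decompose cons/2: M = f(true,M),  Q = f(2,2).
Occurs check fails: M occurs in f(true,M); the equation M = f(true,M) has no finite solution.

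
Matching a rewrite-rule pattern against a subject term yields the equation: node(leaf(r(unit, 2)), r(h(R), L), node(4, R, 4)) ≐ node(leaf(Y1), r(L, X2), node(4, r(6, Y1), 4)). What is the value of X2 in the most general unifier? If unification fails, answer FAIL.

Decompose node/3: leaf(r(unit, 2)) ≐ leaf(Y1),  r(h(R), L) ≐ r(L, X2),  node(4, R, 4) ≐ node(4, r(6, Y1), 4).
Decompose leaf/1: r(unit, 2) ≐ Y1.
Bind Y1 := r(unit, 2); substituting into the one remaining equation that mentions Y1 gives: node(4, R, 4) ≐ node(4, r(6, r(unit, 2)), 4).
Decompose r/2: h(R) ≐ L,  L ≐ X2.
Bind L := h(R); substituting into the one remaining equation that mentions L gives: h(R) ≐ X2.
Bind X2 := h(R); no other remaining equation mentions X2.
Decompose node/3: 4 ≐ 4,  R ≐ r(6, r(unit, 2)),  4 ≐ 4.
Delete trivial equation 4 ≐ 4.
Bind R := r(6, r(unit, 2)); no other remaining equation mentions R. Substituting into the earlier bindings gives L := h(r(6, r(unit, 2))), X2 := h(r(6, r(unit, 2))).
Delete trivial equation 4 ≐ 4.
MGU = { Y1 ↦ r(unit, 2), L ↦ h(r(6, r(unit, 2))), X2 ↦ h(r(6, r(unit, 2))), R ↦ r(6, r(unit, 2)) }, so X2 ↦ h(r(6, r(unit, 2))).

h(r(6, r(unit, 2)))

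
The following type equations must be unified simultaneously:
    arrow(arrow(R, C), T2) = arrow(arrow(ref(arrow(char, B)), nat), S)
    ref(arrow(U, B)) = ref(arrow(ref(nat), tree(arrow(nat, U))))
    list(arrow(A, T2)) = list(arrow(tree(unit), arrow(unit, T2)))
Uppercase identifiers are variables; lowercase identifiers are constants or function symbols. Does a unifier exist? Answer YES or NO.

Decompose arrow/2: arrow(R, C) = arrow(ref(arrow(char, B)), nat),  T2 = S.
Decompose arrow/2: R = ref(arrow(char, B)),  C = nat.
Bind R := ref(arrow(char, B)); no other remaining equation mentions R.
Bind C := nat; no other remaining equation mentions C.
Bind T2 := S; substituting into the one remaining equation that mentions T2 gives: list(arrow(A, S)) = list(arrow(tree(unit), arrow(unit, S))).
Decompose ref/1: arrow(U, B) = arrow(ref(nat), tree(arrow(nat, U))).
Decompose arrow/2: U = ref(nat),  B = tree(arrow(nat, U)).
Bind U := ref(nat); substituting into the one remaining equation that mentions U gives: B = tree(arrow(nat, ref(nat))).
Bind B := tree(arrow(nat, ref(nat))); no other remaining equation mentions B. Substituting into the earlier binding gives R := ref(arrow(char, tree(arrow(nat, ref(nat))))).
Decompose list/1: arrow(A, S) = arrow(tree(unit), arrow(unit, S)).
Decompose arrow/2: A = tree(unit),  S = arrow(unit, S).
Bind A := tree(unit); no other remaining equation mentions A.
Occurs check fails: S occurs in arrow(unit, S); the equation S = arrow(unit, S) has no finite solution.

NO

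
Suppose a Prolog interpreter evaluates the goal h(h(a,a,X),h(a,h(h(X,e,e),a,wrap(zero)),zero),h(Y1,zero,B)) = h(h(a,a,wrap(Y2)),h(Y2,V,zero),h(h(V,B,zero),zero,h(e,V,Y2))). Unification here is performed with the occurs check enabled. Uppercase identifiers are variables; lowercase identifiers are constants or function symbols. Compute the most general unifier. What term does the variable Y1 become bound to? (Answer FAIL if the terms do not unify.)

Decompose h/3: h(a,a,X) = h(a,a,wrap(Y2)),  h(a,h(h(X,e,e),a,wrap(zero)),zero) = h(Y2,V,zero),  h(Y1,zero,B) = h(h(V,B,zero),zero,h(e,V,Y2)).
Decompose h/3: a = a,  a = a,  X = wrap(Y2).
Delete trivial equation a = a.
Delete trivial equation a = a.
Bind X := wrap(Y2); substituting into the one remaining equation that mentions X gives: h(a,h(h(wrap(Y2),e,e),a,wrap(zero)),zero) = h(Y2,V,zero).
Decompose h/3: a = Y2,  h(h(wrap(Y2),e,e),a,wrap(zero)) = V,  zero = zero.
Bind Y2 := a; substituting into the 2 remaining equations that mention Y2 gives: h(h(wrap(a),e,e),a,wrap(zero)) = V,  h(Y1,zero,B) = h(h(V,B,zero),zero,h(e,V,a)). Substituting into the earlier binding gives X := wrap(a).
Bind V := h(h(wrap(a),e,e),a,wrap(zero)); substituting into the one remaining equation that mentions V gives: h(Y1,zero,B) = h(h(h(h(wrap(a),e,e),a,wrap(zero)),B,zero),zero,h(e,h(h(wrap(a),e,e),a,wrap(zero)),a)).
Delete trivial equation zero = zero.
Decompose h/3: Y1 = h(h(h(wrap(a),e,e),a,wrap(zero)),B,zero),  zero = zero,  B = h(e,h(h(wrap(a),e,e),a,wrap(zero)),a).
Bind Y1 := h(h(h(wrap(a),e,e),a,wrap(zero)),B,zero); no other remaining equation mentions Y1.
Delete trivial equation zero = zero.
Bind B := h(e,h(h(wrap(a),e,e),a,wrap(zero)),a). Substituting into the earlier binding gives Y1 := h(h(h(wrap(a),e,e),a,wrap(zero)),h(e,h(h(wrap(a),e,e),a,wrap(zero)),a),zero).
MGU = { X -> wrap(a), Y2 -> a, V -> h(h(wrap(a),e,e),a,wrap(zero)), Y1 -> h(h(h(wrap(a),e,e),a,wrap(zero)),h(e,h(h(wrap(a),e,e),a,wrap(zero)),a),zero), B -> h(e,h(h(wrap(a),e,e),a,wrap(zero)),a) }, so Y1 -> h(h(h(wrap(a),e,e),a,wrap(zero)),h(e,h(h(wrap(a),e,e),a,wrap(zero)),a),zero).

h(h(h(wrap(a),e,e),a,wrap(zero)),h(e,h(h(wrap(a),e,e),a,wrap(zero)),a),zero)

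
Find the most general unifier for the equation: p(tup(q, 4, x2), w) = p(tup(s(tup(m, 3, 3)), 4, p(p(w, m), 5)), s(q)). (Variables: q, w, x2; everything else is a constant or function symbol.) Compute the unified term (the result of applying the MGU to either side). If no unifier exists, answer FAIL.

p(tup(s(tup(m, 3, 3)), 4, p(p(s(s(tup(m, 3, 3))), m), 5)), s(s(tup(m, 3, 3))))

Decompose p/2: tup(q, 4, x2) = tup(s(tup(m, 3, 3)), 4, p(p(w, m), 5)),  w = s(q).
Decompose tup/3: q = s(tup(m, 3, 3)),  4 = 4,  x2 = p(p(w, m), 5).
Bind q := s(tup(m, 3, 3)); substituting into the one remaining equation that mentions q gives: w = s(s(tup(m, 3, 3))).
Delete trivial equation 4 = 4.
Bind x2 := p(p(w, m), 5); no other remaining equation mentions x2.
Bind w := s(s(tup(m, 3, 3))). Substituting into the earlier binding gives x2 := p(p(s(s(tup(m, 3, 3))), m), 5).
Applying the MGU to either side gives p(tup(s(tup(m, 3, 3)), 4, p(p(s(s(tup(m, 3, 3))), m), 5)), s(s(tup(m, 3, 3)))).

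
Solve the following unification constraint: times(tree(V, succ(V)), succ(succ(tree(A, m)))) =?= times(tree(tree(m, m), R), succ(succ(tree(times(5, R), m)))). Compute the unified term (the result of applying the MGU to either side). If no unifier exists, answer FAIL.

times(tree(tree(m, m), succ(tree(m, m))), succ(succ(tree(times(5, succ(tree(m, m))), m))))

Decompose times/2: tree(V, succ(V)) =?= tree(tree(m, m), R),  succ(succ(tree(A, m))) =?= succ(succ(tree(times(5, R), m))).
Decompose tree/2: V =?= tree(m, m),  succ(V) =?= R.
Bind V := tree(m, m); substituting into the one remaining equation that mentions V gives: succ(tree(m, m)) =?= R.
Bind R := succ(tree(m, m)); substituting into the remaining equation gives: succ(succ(tree(A, m))) =?= succ(succ(tree(times(5, succ(tree(m, m))), m))).
Decompose succ/1: succ(tree(A, m)) =?= succ(tree(times(5, succ(tree(m, m))), m)).
Decompose succ/1: tree(A, m) =?= tree(times(5, succ(tree(m, m))), m).
Decompose tree/2: A =?= times(5, succ(tree(m, m))),  m =?= m.
Bind A := times(5, succ(tree(m, m))); no other remaining equation mentions A.
Delete trivial equation m =?= m.
Applying the MGU to either side gives times(tree(tree(m, m), succ(tree(m, m))), succ(succ(tree(times(5, succ(tree(m, m))), m)))).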